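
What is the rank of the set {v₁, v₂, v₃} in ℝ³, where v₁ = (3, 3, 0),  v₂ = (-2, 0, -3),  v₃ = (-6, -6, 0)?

2

Put the 3×3 matrix [v₁|v₂|v₃] into echelon form.
Reduction leaves 2 leading entries, giving rank 2.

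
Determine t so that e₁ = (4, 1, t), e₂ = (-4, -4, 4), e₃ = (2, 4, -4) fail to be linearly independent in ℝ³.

The vectors are dependent exactly when the determinant of the matrix with rows e₁, e₂, e₃ vanishes.
Cofactor expansion gives det = -8*t - 8.
This vanishes exactly when t = -1.

t = -1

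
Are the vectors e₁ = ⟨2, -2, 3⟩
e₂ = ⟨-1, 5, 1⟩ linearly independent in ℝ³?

Place the vectors as rows of a 2×3 matrix and reduce to echelon form.
The reduction yields 2 nonzero rows, so the rank is 2.
Since rank = 2 (the number of vectors), the set is linearly independent.

linearly independent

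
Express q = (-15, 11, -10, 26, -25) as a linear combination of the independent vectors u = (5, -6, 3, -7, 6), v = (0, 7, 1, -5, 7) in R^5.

Solve the system with u, v as columns and q as the right-hand side.
Back-substitution yields (α₁, α₂) = (-3, -1).

q = -3u - v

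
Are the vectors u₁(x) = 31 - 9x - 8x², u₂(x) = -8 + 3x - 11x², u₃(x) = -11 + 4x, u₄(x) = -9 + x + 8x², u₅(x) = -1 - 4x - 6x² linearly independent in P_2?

Write each element as a coordinate vector in ℝ³ using {1, x, x²}.
There are 5 vectors in a 3-dimensional space, so they cannot be linearly independent.

linearly dependent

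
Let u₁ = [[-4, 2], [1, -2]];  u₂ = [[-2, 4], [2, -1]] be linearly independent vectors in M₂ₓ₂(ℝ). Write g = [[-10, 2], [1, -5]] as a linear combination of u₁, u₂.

g = 3u₁ - u₂

Take coordinate vectors relative to {E₁₁, E₁₂, E₂₁, E₂₂}.
Write g = α₁u₁ + α₂u₂ and equate components.
Row-reducing the augmented matrix gives the unique coefficients (α₁, α₂) = (3, -1).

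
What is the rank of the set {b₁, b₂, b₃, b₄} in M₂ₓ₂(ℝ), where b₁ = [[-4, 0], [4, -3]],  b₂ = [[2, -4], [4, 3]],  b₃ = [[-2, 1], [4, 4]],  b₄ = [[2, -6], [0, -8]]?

Pass to coordinate vectors with respect to the basis {E₁₁, E₁₂, E₂₁, E₂₂}.
Form the matrix with b₁, b₂, b₃, b₄ as columns and reduce.
The echelon form has 3 nonzero rows, so the rank is 3.

rank 3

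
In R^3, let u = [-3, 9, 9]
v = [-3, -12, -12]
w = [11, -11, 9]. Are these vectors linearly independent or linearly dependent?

linearly independent

Form the 3×3 matrix with these as columns; its determinant is 1260.
A nonzero determinant means the columns are linearly independent.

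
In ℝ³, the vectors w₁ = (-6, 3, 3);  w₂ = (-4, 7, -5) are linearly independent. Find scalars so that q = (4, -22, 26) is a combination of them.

q = 2w₁ - 4w₂

Since w₁, w₂ are independent, the coefficients expressing q are uniquely determined by a linear system.
The system has the unique solution (c₁, c₂) = (2, -4).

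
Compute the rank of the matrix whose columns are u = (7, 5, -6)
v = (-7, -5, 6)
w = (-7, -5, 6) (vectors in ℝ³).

1

Put the 3×3 matrix [u|v|w] into echelon form.
There is 1 pivot column, so rank = 1.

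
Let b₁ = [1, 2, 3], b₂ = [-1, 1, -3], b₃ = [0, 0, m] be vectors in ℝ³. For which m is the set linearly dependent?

m = 0

Dependence holds iff the 3×3 matrix [b₁ b₂ b₃] is singular.
The determinant works out to 3*m.
This vanishes exactly when m = 0.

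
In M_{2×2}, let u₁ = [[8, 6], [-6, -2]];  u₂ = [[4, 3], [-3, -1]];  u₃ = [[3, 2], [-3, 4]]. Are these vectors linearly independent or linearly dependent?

linearly dependent

Write each element as a coordinate vector in ℝ⁴ using {E₁₁, E₁₂, E₂₁, E₂₂}.
One vector is a scalar multiple of another, so the set is dependent.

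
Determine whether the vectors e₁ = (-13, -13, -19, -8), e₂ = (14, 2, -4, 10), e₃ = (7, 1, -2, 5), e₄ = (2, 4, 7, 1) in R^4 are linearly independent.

linearly dependent

The matrix [e₁|e₂|e₃|e₄] has determinant 0.
A zero determinant means the columns are linearly dependent.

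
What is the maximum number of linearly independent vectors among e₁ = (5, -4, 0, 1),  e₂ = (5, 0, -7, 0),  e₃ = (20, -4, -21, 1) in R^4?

2

Row-reduce the 3×4 matrix with these as rows.
Reduction leaves 2 leading entries, giving rank 2.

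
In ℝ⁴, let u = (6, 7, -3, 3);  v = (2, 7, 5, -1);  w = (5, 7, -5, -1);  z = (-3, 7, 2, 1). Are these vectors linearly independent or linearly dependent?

linearly independent

Row-reduce the matrix whose columns are u, v, w, z.
The reduction yields 4 nonzero rows, so the rank is 4.
Since rank = 4 (the number of vectors), the set is linearly independent.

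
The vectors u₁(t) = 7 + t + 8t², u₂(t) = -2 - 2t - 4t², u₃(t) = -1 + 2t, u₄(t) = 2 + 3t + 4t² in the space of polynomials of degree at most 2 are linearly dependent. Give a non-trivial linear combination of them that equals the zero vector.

u₁ - u₂ + 3u₃ - 3u₄ = 0

Write each element as a vector in ℝ³ using {1, t, t²}.
Solve the homogeneous system with u₁, u₂, u₃, u₄ as columns by row-reducing the coefficient matrix.
The free variable yields coefficients (1, -1, 3, -3) (any nonzero multiple also works).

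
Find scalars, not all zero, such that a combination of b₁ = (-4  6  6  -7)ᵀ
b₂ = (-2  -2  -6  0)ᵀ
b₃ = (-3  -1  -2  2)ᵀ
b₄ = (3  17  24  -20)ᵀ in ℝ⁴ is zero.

Set up α₁b₁ + … + α₄b₄ = 0 and solve the homogeneous system.
The free variable yields coefficients (2, -1, -3, -1) (any nonzero multiple also works).

2b₁ - b₂ - 3b₃ - b₄ = 0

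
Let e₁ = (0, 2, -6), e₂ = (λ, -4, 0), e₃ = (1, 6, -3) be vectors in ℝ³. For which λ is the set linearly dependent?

λ = -4/5

Place the vectors as rows of a 3×3 matrix; dependence ⇔ determinant zero.
The determinant works out to -30*λ - 24.
This vanishes exactly when λ = -4/5.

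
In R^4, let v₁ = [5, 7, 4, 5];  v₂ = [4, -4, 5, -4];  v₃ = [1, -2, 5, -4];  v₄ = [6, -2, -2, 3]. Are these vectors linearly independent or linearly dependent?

linearly independent

Place the vectors as rows of a 4×4 matrix and reduce to echelon form.
The reduction yields 4 nonzero rows, so the rank is 4.
Since rank = 4 (the number of vectors), the set is linearly independent.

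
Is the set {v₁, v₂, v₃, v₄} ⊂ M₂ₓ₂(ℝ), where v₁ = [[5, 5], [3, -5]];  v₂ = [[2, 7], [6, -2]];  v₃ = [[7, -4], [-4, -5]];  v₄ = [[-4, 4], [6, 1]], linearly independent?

linearly independent

Write each element as a coordinate vector in ℝ⁴ using {E₁₁, E₁₂, E₂₁, E₂₂}.
The matrix [v₁|v₂|v₃|v₄] has determinant -213.
A nonzero determinant means the columns are linearly independent.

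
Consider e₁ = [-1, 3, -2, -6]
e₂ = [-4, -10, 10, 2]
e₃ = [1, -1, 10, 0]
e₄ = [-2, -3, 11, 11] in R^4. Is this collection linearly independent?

linearly independent

The matrix [e₁|e₂|e₃|e₄] has determinant 3232.
A nonzero determinant means the columns are linearly independent.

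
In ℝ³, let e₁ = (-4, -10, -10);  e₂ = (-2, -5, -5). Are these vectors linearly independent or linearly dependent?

linearly dependent

Row-reduce the matrix whose columns are e₁, e₂.
The reduction yields 1 nonzero row, so the rank is 1.
Since rank 1 < 2, the set is linearly dependent.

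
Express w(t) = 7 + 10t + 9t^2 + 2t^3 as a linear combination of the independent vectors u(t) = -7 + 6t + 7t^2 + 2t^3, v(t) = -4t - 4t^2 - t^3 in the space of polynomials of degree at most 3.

Work in coordinates with respect to the standard basis {1, t, …, t^3}.
Since u, v are independent, the coefficients expressing w are uniquely determined by a linear system.
The system has the unique solution (c₁, c₂) = (-1, -4).

w = -u - 4v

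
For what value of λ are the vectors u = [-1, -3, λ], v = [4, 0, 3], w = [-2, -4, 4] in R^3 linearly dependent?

λ = 27/8

Dependence holds iff the 3×3 matrix [u v w] is singular.
Expanding, det = 54 - 16*λ.
Setting this to zero gives λ = 27/8.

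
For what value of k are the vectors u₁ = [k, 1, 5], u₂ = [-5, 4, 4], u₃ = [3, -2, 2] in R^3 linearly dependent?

k = -3/4

Place the vectors as rows of a 3×3 matrix; dependence ⇔ determinant zero.
The determinant works out to 16*k + 12.
This vanishes exactly when k = -3/4.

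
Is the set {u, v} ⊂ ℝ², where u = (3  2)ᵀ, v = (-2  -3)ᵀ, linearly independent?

linearly independent

Place the vectors as rows of a 2×2 matrix and reduce to echelon form.
The reduction yields 2 nonzero rows, so the rank is 2.
Since rank = 2 (the number of vectors), the set is linearly independent.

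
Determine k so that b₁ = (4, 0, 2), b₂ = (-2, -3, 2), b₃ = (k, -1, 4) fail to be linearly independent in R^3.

k = 6

The set is linearly dependent precisely when det[b₁; b₂; b₃] = 0.
The determinant works out to 6*k - 36.
Setting this to zero gives k = 6.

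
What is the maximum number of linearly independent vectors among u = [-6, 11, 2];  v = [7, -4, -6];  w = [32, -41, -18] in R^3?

2

Put the 3×3 matrix [u|v|w] into echelon form.
There are 2 pivot columns, so rank = 2.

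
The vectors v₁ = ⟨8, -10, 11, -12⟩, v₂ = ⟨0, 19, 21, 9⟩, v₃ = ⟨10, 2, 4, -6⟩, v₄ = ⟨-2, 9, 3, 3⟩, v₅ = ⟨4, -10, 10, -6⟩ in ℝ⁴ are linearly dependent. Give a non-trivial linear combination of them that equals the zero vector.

Write the vectors as columns of a matrix and find a nonzero vector in its null space.
One solution (up to scaling) is (2, 1, -1, -3, -3).

2v₁ + v₂ - v₃ - 3v₄ - 3v₅ = 0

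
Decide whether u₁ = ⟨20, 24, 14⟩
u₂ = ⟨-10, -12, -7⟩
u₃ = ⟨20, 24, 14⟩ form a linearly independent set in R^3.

linearly dependent

Form the 3×3 matrix with these as columns; its determinant is 0.
A zero determinant means the columns are linearly dependent.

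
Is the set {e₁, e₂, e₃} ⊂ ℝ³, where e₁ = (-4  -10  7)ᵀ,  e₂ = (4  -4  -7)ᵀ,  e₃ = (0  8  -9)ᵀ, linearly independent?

linearly independent

The matrix [e₁|e₂|e₃] has determinant -504.
A nonzero determinant means the columns are linearly independent.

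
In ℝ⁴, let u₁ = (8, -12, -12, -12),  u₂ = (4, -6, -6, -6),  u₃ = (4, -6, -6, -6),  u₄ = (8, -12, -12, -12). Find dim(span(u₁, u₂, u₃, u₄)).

Put the 4×4 matrix [u₁|u₂|u₃|u₄] into echelon form.
Exactly 1 pivot survives; hence the rank is 1.

1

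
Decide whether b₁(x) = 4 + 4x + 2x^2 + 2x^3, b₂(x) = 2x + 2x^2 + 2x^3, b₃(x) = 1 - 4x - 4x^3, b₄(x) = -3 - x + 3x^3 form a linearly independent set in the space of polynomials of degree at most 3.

Write each element as a coordinate vector in ℝ⁴ using {1, x, …, x^3}.
Form the 4×4 matrix with these as columns; its determinant is 92.
A nonzero determinant means the columns are linearly independent.

linearly independent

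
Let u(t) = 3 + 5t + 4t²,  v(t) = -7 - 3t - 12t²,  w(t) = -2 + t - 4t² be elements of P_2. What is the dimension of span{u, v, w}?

dim = 2

Pass to coordinate vectors with respect to the basis {1, t, t²}.
Put the 3×3 matrix [u|v|w] into echelon form.
Exactly 2 pivots survive; hence the rank is 2.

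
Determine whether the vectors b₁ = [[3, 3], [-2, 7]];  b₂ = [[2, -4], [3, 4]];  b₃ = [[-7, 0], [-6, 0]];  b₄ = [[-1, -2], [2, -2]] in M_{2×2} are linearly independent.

Write each element as a coordinate vector in ℝ⁴ using {E₁₁, E₁₂, E₂₁, E₂₂}.
Place the vectors as rows of a 4×4 matrix and reduce to echelon form.
The reduction yields 4 nonzero rows, so the rank is 4.
Since rank = 4 (the number of vectors), the set is linearly independent.

linearly independent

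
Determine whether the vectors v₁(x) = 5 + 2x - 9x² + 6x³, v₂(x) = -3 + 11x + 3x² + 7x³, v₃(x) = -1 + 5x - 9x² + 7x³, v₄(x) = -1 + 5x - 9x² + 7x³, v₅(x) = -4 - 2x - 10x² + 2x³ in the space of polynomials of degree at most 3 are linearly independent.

linearly dependent

Take coordinates with respect to the standard basis {1, x, …, x³}.
There are 5 vectors in a 4-dimensional space, so they cannot be linearly independent.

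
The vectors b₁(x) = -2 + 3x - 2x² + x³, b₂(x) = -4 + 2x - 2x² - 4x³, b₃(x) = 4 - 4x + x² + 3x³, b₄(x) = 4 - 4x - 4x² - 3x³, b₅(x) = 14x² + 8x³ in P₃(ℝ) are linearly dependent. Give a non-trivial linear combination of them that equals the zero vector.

Take coordinates with respect to {1, x, …, x³}.
Write the vectors as columns of a matrix and find a nonzero vector in its null space.
A generator of the null space is (2, 1, 0, 2, 1).

2b₁ + b₂ + 2b₄ + b₅ = 0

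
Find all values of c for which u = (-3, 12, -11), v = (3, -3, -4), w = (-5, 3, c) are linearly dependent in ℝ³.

Dependence holds iff the 3×3 matrix [u v w] is singular.
Expanding, det = 270 - 27*c.
Solving 270 - 27*c = 0 yields c = 10.

c = 10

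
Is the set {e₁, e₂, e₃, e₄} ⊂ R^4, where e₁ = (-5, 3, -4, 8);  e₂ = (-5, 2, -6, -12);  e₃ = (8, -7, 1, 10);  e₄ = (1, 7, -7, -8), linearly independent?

linearly independent

Form the 4×4 matrix with these as columns; its determinant is 8474.
A nonzero determinant means the columns are linearly independent.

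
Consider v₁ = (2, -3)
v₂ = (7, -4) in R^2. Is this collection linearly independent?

linearly independent

Row-reduce the matrix whose columns are v₁, v₂.
The reduction yields 2 nonzero rows, so the rank is 2.
Since rank = 2 (the number of vectors), the set is linearly independent.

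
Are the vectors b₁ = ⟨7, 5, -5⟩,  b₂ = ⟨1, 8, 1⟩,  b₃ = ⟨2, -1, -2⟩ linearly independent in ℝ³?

Row-reduce the matrix whose columns are b₁, b₂, b₃.
The reduction yields 2 nonzero rows, so the rank is 2.
Since rank 2 < 3, the set is linearly dependent.

linearly dependent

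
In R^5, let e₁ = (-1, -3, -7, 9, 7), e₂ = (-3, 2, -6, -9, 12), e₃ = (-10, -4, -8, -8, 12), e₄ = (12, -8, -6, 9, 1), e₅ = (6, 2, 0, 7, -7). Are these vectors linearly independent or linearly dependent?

Form the 5×5 matrix with these as columns; its determinant is -75608.
A nonzero determinant means the columns are linearly independent.

linearly independent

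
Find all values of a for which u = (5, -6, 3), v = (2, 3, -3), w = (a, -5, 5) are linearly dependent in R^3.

a = -10/3

The vectors are dependent exactly when the determinant of the matrix with rows u, v, w vanishes.
Cofactor expansion gives det = 9*a + 30.
This vanishes exactly when a = -10/3.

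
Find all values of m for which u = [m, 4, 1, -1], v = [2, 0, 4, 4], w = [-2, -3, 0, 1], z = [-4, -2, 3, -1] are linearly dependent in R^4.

The vectors are dependent exactly when the determinant of the matrix with rows u, v, w, z vanishes.
Cofactor expansion gives det = 144 - 56*m.
Setting this to zero gives m = 18/7.

m = 18/7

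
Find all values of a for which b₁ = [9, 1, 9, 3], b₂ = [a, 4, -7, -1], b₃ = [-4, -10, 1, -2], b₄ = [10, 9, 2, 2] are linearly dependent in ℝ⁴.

The set is linearly dependent precisely when det[b₁; b₂; b₃; b₄] = 0.
The determinant works out to 63*a + 369.
Solving 63*a + 369 = 0 yields a = -41/7.

a = -41/7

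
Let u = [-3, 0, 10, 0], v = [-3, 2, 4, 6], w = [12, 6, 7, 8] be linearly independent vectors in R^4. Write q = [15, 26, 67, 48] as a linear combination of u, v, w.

Write q = c₁u + … + c₃w and equate components.
Back-substitution yields (c₁, c₂, c₃) = (3, 4, 3).

q = 3u + 4v + 3w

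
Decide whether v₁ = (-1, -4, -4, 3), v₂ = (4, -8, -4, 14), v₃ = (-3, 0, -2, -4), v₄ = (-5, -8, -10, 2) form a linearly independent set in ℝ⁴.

Form the 4×4 matrix with these as columns; its determinant is 0.
A zero determinant means the columns are linearly dependent.
Indeed 2v₁ - v₂ - 2v₃ = 0.

linearly dependent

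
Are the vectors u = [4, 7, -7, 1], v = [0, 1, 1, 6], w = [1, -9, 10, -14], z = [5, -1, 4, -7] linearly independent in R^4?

Row-reduce the matrix whose columns are u, v, w, z.
The reduction yields 3 nonzero rows, so the rank is 3.
Since rank 3 < 4, the set is linearly dependent.

linearly dependent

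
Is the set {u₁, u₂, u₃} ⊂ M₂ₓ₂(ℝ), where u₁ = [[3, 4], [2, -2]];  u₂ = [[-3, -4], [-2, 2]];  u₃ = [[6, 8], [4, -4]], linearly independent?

linearly dependent

Write each element as a coordinate vector in ℝ⁴ using {E₁₁, E₁₂, E₂₁, E₂₂}.
Row-reduce the matrix whose columns are u₁, u₂, u₃.
The reduction yields 1 nonzero row, so the rank is 1.
Since rank 1 < 3, the set is linearly dependent.
Indeed u₁ + u₂ = 0.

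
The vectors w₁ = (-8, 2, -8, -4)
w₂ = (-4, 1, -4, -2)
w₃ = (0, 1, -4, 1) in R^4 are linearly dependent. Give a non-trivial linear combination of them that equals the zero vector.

w₁ - 2w₂ = 0

Write the vectors as columns of a matrix and find a nonzero vector in its null space.
One solution (up to scaling) is (1, -2, 0).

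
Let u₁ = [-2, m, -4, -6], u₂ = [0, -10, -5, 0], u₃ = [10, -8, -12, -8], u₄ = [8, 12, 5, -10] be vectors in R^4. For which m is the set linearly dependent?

m = -34

The vectors are dependent exactly when the determinant of the matrix with rows u₁, u₂, u₃, u₄ vanishes.
The determinant works out to 180*m + 6120.
This vanishes exactly when m = -34.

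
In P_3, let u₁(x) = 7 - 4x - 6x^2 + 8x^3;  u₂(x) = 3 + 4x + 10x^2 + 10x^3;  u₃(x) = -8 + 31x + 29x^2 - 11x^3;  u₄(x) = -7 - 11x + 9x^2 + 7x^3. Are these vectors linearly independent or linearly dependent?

Take coordinates with respect to the standard basis {1, x, …, x^3}.
Form the 4×4 matrix with these as columns; its determinant is 0.
A zero determinant means the columns are linearly dependent.

linearly dependent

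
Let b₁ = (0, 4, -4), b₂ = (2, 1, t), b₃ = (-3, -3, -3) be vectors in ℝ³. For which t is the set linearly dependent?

The vectors are dependent exactly when the determinant of the matrix with rows b₁, b₂, b₃ vanishes.
Cofactor expansion gives det = 36 - 12*t.
This vanishes exactly when t = 3.

t = 3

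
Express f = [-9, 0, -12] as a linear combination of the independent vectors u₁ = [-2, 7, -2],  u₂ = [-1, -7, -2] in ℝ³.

f = 3u₁ + 3u₂

Since u₁, u₂ are independent, the coefficients expressing f are uniquely determined by a linear system.
The system has the unique solution (c₁, c₂) = (3, 3).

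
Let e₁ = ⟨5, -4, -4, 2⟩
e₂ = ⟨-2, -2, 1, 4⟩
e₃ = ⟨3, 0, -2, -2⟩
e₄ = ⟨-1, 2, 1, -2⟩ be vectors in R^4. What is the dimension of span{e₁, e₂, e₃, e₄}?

Put the 4×4 matrix [e₁|e₂|e₃|e₄] into echelon form.
Exactly 2 pivots survive; hence the rank is 2.

2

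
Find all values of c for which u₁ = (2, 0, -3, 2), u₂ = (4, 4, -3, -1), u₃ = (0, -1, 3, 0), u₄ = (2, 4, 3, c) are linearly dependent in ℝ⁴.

c = -4

The set is linearly dependent precisely when det[u₁; u₂; u₃; u₄] = 0.
Expanding, det = 30*c + 120.
Setting this to zero gives c = -4.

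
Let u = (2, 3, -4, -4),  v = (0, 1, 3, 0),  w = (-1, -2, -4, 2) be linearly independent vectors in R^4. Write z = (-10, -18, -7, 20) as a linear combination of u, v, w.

Since u, v, w are independent, the coefficients expressing z are uniquely determined by a linear system.
Row-reducing the augmented matrix gives the unique coefficients (a₁, a₂, a₃) = (-3, -1, 4).

z = -3u - v + 4w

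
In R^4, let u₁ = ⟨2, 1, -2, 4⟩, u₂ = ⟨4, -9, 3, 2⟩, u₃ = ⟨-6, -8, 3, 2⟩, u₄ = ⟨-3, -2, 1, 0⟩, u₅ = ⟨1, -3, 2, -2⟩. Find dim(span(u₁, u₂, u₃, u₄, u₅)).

dim = 3

Apply Gaussian elimination to the matrix whose rows are u₁, u₂, u₃, u₄, u₅.
The echelon form has 3 nonzero rows, so the rank is 3.
(With 5 elements in a 4-dimensional space the rank is at most 4.)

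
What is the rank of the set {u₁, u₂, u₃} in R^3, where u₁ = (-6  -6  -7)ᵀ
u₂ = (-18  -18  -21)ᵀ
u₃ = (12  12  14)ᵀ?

Put the 3×3 matrix [u₁|u₂|u₃] into echelon form.
Exactly 1 pivot survives; hence the rank is 1.

rank 1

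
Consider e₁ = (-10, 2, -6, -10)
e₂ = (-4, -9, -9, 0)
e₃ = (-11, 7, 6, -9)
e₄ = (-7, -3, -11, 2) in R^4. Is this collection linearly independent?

linearly independent

The matrix [e₁|e₂|e₃|e₄] has determinant 8102.
A nonzero determinant means the columns are linearly independent.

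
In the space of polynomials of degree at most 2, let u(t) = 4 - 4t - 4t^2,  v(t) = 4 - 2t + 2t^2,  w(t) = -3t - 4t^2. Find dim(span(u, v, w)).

dim = 3

Pass to coordinate vectors with respect to the basis {1, t, t^2}.
Apply Gaussian elimination to the matrix whose rows are u, v, w.
There are 3 pivot columns, so rank = 3.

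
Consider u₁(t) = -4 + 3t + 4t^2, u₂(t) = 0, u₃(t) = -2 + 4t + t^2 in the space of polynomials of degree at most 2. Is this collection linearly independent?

Write each element as a coordinate vector in ℝ³ using {1, t, t^2}.
One of the vectors is the zero vector, so the set is linearly dependent.

linearly dependent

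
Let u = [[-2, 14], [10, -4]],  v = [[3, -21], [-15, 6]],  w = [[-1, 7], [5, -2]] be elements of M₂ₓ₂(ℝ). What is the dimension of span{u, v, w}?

Use coordinates relative to {E₁₁, E₁₂, E₂₁, E₂₂}.
Form the matrix with u, v, w as columns and reduce.
Exactly 1 pivot survives; hence the rank is 1.

1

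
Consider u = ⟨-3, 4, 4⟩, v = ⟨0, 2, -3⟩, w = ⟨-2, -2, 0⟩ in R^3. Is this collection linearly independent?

linearly independent

The matrix [u|v|w] has determinant 58.
A nonzero determinant means the columns are linearly independent.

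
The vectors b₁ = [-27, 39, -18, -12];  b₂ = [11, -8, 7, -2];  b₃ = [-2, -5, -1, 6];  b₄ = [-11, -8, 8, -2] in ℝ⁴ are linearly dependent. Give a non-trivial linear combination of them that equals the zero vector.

Write the vectors as columns of a matrix and find a nonzero vector in its null space.
The free variable yields coefficients (1, 3, 3, 0) (any nonzero multiple also works).

b₁ + 3b₂ + 3b₃ = 0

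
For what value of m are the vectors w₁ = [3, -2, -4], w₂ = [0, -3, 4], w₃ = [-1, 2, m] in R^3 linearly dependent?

Dependence holds iff the 3×3 matrix [w₁ w₂ w₃] is singular.
Cofactor expansion gives det = -9*m - 4.
Solving -9*m - 4 = 0 yields m = -4/9.

m = -4/9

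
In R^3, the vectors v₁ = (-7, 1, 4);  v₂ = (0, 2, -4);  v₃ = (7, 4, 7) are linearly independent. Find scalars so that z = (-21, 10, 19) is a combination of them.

z = 4v₁ + v₂ + v₃

Set up the augmented matrix [v₁ | v₂ | v₃ | z] and row-reduce.
Back-substitution yields (a₁, a₂, a₃) = (4, 1, 1).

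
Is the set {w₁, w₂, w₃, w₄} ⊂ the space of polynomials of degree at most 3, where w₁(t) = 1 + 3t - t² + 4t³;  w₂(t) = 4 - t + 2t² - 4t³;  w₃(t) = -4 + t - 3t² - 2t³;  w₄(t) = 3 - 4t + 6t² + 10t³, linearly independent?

Take coordinates with respect to the standard basis {1, t, …, t³}.
Form the 4×4 matrix with these as columns; its determinant is 0.
A zero determinant means the columns are linearly dependent.
Indeed w₁ + 2w₂ + 3w₃ + w₄ = 0.

linearly dependent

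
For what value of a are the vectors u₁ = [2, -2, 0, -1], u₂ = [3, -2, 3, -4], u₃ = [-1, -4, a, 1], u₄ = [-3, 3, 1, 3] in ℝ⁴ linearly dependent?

The vectors are dependent exactly when the determinant of the matrix with rows u₁, u₂, u₃, u₄ vanishes.
Cofactor expansion gives det = 3*a + 69.
Solving 3*a + 69 = 0 yields a = -23.

a = -23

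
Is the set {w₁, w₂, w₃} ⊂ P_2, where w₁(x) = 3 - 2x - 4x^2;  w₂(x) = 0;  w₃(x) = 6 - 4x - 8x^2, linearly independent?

linearly dependent

Write each element as a coordinate vector in ℝ³ using {1, x, x^2}.
One of the vectors is the zero vector, so the set is linearly dependent.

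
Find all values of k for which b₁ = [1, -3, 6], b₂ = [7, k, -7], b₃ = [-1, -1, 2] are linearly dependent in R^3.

The vectors are dependent exactly when the determinant of the matrix with rows b₁, b₂, b₃ vanishes.
Expanding, det = 8*k - 28.
This vanishes exactly when k = 7/2.

k = 7/2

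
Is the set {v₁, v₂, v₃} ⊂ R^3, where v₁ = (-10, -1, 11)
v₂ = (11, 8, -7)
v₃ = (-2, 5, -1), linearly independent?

Place the vectors as rows of a 3×3 matrix and reduce to echelon form.
The reduction yields 3 nonzero rows, so the rank is 3.
Since rank = 3 (the number of vectors), the set is linearly independent.

linearly independent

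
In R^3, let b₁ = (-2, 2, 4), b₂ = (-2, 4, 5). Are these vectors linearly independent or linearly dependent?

Row-reduce the matrix whose columns are b₁, b₂.
The reduction yields 2 nonzero rows, so the rank is 2.
Since rank = 2 (the number of vectors), the set is linearly independent.

linearly independent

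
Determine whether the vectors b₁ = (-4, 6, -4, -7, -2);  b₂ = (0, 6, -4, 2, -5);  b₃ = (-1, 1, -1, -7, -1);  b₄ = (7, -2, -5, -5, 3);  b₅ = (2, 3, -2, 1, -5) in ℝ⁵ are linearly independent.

The matrix [b₁|b₂|b₃|b₄|b₅] has determinant 252.
A nonzero determinant means the columns are linearly independent.

linearly independent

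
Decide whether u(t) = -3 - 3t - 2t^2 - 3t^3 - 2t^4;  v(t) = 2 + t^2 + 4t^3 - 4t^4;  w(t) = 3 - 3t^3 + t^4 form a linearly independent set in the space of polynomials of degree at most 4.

Write each element as a coordinate vector in ℝ⁵ using {1, t, …, t^4}.
Place the vectors as rows of a 3×5 matrix and reduce to echelon form.
The reduction yields 3 nonzero rows, so the rank is 3.
Since rank = 3 (the number of vectors), the set is linearly independent.

linearly independent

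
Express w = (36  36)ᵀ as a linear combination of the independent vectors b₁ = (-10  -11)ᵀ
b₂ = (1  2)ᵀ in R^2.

w = -4b₁ - 4b₂

Write w = α₁b₁ + α₂b₂ and equate components.
The system has the unique solution (α₁, α₂) = (-4, -4).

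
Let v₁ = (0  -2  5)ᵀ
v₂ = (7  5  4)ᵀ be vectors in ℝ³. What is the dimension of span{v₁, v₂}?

2

Form the matrix with v₁, v₂ as columns and reduce.
The echelon form has 2 nonzero rows, so the rank is 2.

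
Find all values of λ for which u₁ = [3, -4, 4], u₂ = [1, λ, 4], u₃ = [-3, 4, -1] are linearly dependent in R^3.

Place the vectors as rows of a 3×3 matrix; dependence ⇔ determinant zero.
Expanding, det = 9*λ + 12.
Setting this to zero gives λ = -4/3.

λ = -4/3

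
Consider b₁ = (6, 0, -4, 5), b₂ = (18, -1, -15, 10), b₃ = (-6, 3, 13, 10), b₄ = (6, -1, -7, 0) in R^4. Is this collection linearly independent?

Place the vectors as rows of a 4×4 matrix and reduce to echelon form.
The reduction yields 2 nonzero rows, so the rank is 2.
Since rank 2 < 4, the set is linearly dependent.

linearly dependent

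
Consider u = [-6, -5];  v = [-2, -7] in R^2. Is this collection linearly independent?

Row-reduce the matrix whose columns are u, v.
The reduction yields 2 nonzero rows, so the rank is 2.
Since rank = 2 (the number of vectors), the set is linearly independent.

linearly independent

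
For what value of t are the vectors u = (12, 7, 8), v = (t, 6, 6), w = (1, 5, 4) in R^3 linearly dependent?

t = 13/2

Place the vectors as rows of a 3×3 matrix; dependence ⇔ determinant zero.
The determinant works out to 12*t - 78.
Setting this to zero gives t = 13/2.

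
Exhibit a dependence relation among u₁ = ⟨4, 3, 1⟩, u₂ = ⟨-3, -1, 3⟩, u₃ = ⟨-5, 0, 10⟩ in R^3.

Write the vectors as columns of a matrix and find a nonzero vector in its null space.
One solution (up to scaling) is (1, 3, -1).

u₁ + 3u₂ - u₃ = 0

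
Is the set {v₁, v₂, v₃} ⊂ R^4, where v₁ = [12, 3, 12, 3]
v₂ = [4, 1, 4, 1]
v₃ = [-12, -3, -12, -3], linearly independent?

One vector is a scalar multiple of another, so the set is dependent.

linearly dependent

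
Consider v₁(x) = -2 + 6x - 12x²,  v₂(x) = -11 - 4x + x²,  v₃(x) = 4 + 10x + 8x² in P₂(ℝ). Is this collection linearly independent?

linearly independent

Write each element as a coordinate vector in ℝ³ using {1, x, x²}.
The matrix [v₁|v₂|v₃] has determinant 1764.
A nonzero determinant means the columns are linearly independent.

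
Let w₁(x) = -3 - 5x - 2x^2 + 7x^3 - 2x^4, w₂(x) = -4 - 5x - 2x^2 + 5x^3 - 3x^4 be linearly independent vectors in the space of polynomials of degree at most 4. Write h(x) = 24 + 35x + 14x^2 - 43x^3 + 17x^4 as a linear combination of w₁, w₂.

Take coordinate vectors relative to {1, x, …, x^4}.
Write h = a₁w₁ + a₂w₂ and equate components.
The system has the unique solution (a₁, a₂) = (-4, -3).

h = -4w₁ - 3w₂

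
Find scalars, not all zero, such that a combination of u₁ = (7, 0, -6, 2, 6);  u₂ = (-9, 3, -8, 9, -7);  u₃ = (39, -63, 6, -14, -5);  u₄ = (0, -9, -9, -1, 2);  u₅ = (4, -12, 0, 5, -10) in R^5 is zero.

Solve the homogeneous system with u₁, u₂, u₃, u₄, u₅ as columns by row-reducing the coefficient matrix.
A generator of the null space is (0, 3, 1, -2, -3).

3u₂ + u₃ - 2u₄ - 3u₅ = 0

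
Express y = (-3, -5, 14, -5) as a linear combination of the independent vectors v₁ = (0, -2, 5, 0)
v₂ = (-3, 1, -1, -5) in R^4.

Write y = c₁v₁ + c₂v₂ and equate components.
The system has the unique solution (c₁, c₂) = (3, 1).

y = 3v₁ + v₂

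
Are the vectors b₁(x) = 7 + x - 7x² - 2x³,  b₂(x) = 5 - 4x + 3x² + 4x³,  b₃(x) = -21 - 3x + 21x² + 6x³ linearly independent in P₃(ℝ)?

linearly dependent

Take coordinates with respect to the standard basis {1, x, …, x³}.
Place the vectors as rows of a 3×4 matrix and reduce to echelon form.
The reduction yields 2 nonzero rows, so the rank is 2.
Since rank 2 < 3, the set is linearly dependent.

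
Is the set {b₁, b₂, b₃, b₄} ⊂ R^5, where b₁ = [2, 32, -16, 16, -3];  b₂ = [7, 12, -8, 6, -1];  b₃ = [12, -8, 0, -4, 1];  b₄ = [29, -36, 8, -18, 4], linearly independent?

Place the vectors as rows of a 4×5 matrix and reduce to echelon form.
The reduction yields 2 nonzero rows, so the rank is 2.
Since rank 2 < 4, the set is linearly dependent.

linearly dependent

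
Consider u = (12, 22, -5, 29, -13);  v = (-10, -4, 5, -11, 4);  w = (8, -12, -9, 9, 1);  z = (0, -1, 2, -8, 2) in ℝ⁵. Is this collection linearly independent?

linearly dependent

Place the vectors as rows of a 4×5 matrix and reduce to echelon form.
The reduction yields 3 nonzero rows, so the rank is 3.
Since rank 3 < 4, the set is linearly dependent.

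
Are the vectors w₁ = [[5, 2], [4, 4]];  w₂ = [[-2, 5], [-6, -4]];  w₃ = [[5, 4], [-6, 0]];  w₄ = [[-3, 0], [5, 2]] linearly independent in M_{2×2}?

linearly independent

Take coordinates with respect to the standard basis {E₁₁, E₁₂, E₂₁, E₂₂}.
Row-reduce the matrix whose columns are w₁, w₂, w₃, w₄.
The reduction yields 4 nonzero rows, so the rank is 4.
Since rank = 4 (the number of vectors), the set is linearly independent.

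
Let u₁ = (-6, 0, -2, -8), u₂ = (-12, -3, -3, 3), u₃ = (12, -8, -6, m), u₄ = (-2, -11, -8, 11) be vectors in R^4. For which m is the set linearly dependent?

m = 24/11

The set is linearly dependent precisely when det[u₁; u₂; u₃; u₄] = 0.
Cofactor expansion gives det = 198*m - 432.
Solving 198*m - 432 = 0 yields m = 24/11.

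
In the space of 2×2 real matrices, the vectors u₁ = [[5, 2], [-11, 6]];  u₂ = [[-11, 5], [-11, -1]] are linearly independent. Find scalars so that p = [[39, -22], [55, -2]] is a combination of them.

Take coordinate vectors relative to {E₁₁, E₁₂, E₂₁, E₂₂}.
Solve the system with u₁, u₂ as columns and p as the right-hand side.
Row-reducing the augmented matrix gives the unique coefficients (α₁, α₂) = (-1, -4).

p = -u₁ - 4u₂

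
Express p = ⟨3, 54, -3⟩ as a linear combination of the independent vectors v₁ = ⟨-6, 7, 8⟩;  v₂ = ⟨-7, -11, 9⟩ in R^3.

p = 3v₁ - 3v₂

Set up the augmented matrix [v₁ | v₂ | p] and row-reduce.
Back-substitution yields (c₁, c₂) = (3, -3).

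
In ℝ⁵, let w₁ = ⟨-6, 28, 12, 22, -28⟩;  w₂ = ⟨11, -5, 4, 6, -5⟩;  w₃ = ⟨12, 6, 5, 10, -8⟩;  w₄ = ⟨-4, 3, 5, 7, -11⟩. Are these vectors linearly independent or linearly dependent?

linearly dependent

Row-reduce the matrix whose columns are w₁, w₂, w₃, w₄.
The reduction yields 3 nonzero rows, so the rank is 3.
Since rank 3 < 4, the set is linearly dependent.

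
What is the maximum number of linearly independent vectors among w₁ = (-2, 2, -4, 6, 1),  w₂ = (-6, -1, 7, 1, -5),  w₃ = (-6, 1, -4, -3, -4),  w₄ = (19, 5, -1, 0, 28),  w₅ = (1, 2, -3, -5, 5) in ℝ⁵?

Apply Gaussian elimination to the matrix whose rows are w₁, w₂, w₃, w₄, w₅.
Exactly 4 pivots survive; hence the rank is 4.

4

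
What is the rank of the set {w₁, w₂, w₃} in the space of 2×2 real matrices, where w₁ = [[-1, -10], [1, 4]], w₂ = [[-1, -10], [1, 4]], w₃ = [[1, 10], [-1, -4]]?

rank 1

Use coordinates relative to {E₁₁, E₁₂, E₂₁, E₂₂}.
Row-reduce the 3×4 matrix with these as rows.
Exactly 1 pivot survives; hence the rank is 1.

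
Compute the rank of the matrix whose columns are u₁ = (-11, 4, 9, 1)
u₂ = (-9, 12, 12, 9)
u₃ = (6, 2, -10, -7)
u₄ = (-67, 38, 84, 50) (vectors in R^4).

rank 3

Row-reduce the 4×4 matrix with these as rows.
The echelon form has 3 nonzero rows, so the rank is 3.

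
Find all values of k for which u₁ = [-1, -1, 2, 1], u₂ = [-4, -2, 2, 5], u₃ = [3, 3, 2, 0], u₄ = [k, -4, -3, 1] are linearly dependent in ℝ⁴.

Dependence holds iff the 4×4 matrix [u₁ u₂ u₃ u₄] is singular.
The determinant works out to -30*k - 138.
This vanishes exactly when k = -23/5.

k = -23/5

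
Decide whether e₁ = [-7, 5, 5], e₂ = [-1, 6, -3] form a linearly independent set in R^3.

Row-reduce the matrix whose columns are e₁, e₂.
The reduction yields 2 nonzero rows, so the rank is 2.
Since rank = 2 (the number of vectors), the set is linearly independent.

linearly independent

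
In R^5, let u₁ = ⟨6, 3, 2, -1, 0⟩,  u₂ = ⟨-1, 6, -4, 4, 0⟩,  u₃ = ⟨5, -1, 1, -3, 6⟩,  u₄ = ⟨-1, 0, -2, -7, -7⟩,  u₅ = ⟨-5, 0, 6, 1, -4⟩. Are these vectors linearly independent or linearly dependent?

linearly independent

Place the vectors as rows of a 5×5 matrix and reduce to echelon form.
The reduction yields 5 nonzero rows, so the rank is 5.
Since rank = 5 (the number of vectors), the set is linearly independent.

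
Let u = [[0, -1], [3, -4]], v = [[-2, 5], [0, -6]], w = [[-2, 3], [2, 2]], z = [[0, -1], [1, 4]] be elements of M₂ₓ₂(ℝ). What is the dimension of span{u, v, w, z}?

dim = 3

Use coordinates relative to {E₁₁, E₁₂, E₂₁, E₂₂}.
Apply Gaussian elimination to the matrix whose rows are u, v, w, z.
There are 3 pivot columns, so rank = 3.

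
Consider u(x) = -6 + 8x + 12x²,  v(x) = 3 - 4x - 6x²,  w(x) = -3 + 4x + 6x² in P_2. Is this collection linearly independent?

linearly dependent

Write each element as a coordinate vector in ℝ³ using {1, x, x²}.
The matrix [u|v|w] has determinant 0.
A zero determinant means the columns are linearly dependent.
Indeed u + 2v = 0.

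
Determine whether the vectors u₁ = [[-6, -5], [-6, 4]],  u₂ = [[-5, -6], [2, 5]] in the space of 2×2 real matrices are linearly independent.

linearly independent

Write each element as a coordinate vector in ℝ⁴ using {E₁₁, E₁₂, E₂₁, E₂₂}.
Place the vectors as rows of a 2×4 matrix and reduce to echelon form.
The reduction yields 2 nonzero rows, so the rank is 2.
Since rank = 2 (the number of vectors), the set is linearly independent.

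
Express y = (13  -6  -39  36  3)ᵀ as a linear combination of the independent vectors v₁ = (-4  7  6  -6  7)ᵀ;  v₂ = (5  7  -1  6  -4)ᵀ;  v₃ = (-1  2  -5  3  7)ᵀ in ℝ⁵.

y = -3v₁ + v₂ + 4v₃

Write y = c₁v₁ + … + c₃v₃ and equate components.
Back-substitution yields (c₁, c₂, c₃) = (-3, 1, 4).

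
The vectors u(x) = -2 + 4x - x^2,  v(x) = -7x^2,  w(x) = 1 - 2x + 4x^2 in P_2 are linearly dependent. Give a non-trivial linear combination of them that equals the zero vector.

u + v + 2w = 0

Pass to coordinate vectors relative to the basis {1, x, x^2}.
Row-reduce the matrix with u, v, w as columns; the null space gives the coefficients.
One solution (up to scaling) is (1, 1, 2).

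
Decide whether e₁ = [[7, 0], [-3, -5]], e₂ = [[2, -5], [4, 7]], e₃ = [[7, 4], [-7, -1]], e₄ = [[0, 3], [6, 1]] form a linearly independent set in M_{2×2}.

Write each element as a coordinate vector in ℝ⁴ using {E₁₁, E₁₂, E₂₁, E₂₂}.
The matrix [e₁|e₂|e₃|e₄] has determinant 3376.
A nonzero determinant means the columns are linearly independent.

linearly independent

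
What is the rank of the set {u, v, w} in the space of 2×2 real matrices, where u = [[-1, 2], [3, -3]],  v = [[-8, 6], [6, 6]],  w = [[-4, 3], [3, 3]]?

rank 2

Use coordinates relative to {E₁₁, E₁₂, E₂₁, E₂₂}.
Row-reduce the 3×4 matrix with these as rows.
There are 2 pivot columns, so rank = 2.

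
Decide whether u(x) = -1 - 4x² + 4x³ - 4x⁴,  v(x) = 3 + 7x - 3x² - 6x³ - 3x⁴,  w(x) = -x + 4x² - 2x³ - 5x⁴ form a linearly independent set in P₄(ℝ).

linearly independent

Take coordinates with respect to the standard basis {1, x, …, x⁴}.
Place the vectors as rows of a 3×5 matrix and reduce to echelon form.
The reduction yields 3 nonzero rows, so the rank is 3.
Since rank = 3 (the number of vectors), the set is linearly independent.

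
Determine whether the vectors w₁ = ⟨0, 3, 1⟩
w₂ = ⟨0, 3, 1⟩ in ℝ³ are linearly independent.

linearly dependent

Place the vectors as rows of a 2×3 matrix and reduce to echelon form.
The reduction yields 1 nonzero row, so the rank is 1.
Since rank 1 < 2, the set is linearly dependent.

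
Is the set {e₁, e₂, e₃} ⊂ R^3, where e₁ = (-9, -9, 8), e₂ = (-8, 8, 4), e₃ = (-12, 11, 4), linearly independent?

linearly independent

The matrix [e₁|e₂|e₃] has determinant 316.
A nonzero determinant means the columns are linearly independent.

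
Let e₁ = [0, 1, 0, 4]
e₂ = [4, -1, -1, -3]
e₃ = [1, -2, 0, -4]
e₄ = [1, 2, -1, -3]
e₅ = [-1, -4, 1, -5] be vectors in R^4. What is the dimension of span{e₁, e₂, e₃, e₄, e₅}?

Form the matrix with e₁, e₂, e₃, e₄, e₅ as columns and reduce.
Exactly 3 pivots survive; hence the rank is 3.
(With 5 elements in a 4-dimensional space the rank is at most 4.)

dim = 3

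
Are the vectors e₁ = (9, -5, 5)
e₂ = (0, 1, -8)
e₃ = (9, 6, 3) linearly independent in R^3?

linearly independent

Row-reduce the matrix whose columns are e₁, e₂, e₃.
The reduction yields 3 nonzero rows, so the rank is 3.
Since rank = 3 (the number of vectors), the set is linearly independent.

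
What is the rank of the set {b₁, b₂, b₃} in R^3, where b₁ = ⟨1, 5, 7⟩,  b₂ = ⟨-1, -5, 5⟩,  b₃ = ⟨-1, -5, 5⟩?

rank 2

Apply Gaussian elimination to the matrix whose rows are b₁, b₂, b₃.
The echelon form has 2 nonzero rows, so the rank is 2.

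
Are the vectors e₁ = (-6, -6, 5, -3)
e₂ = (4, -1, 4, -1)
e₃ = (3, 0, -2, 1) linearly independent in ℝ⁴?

linearly independent

Row-reduce the matrix whose columns are e₁, e₂, e₃.
The reduction yields 3 nonzero rows, so the rank is 3.
Since rank = 3 (the number of vectors), the set is linearly independent.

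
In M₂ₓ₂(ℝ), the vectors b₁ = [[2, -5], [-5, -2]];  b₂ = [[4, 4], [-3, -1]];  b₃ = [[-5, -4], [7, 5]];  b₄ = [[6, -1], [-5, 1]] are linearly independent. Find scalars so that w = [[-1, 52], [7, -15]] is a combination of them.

w = -4b₁ + 4b₂ - 3b₃ - 4b₄

Work in coordinates with respect to the standard basis {E₁₁, E₁₂, E₂₁, E₂₂}.
Set up the augmented matrix [b₁ | b₂ | b₃ | b₄ | w] and row-reduce.
Row-reducing the augmented matrix gives the unique coefficients (c₁, …, c₄) = (-4, 4, -3, -4).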